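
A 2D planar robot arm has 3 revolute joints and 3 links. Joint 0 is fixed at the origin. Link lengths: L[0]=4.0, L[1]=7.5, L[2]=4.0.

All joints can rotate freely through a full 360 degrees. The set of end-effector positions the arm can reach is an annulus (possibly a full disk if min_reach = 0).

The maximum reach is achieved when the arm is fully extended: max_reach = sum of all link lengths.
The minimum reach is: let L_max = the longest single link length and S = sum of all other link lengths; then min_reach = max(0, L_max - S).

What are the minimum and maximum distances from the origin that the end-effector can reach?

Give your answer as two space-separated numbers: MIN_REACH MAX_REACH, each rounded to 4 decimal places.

Answer: 0.0000 15.5000

Derivation:
Link lengths: [4.0, 7.5, 4.0]
max_reach = 4 + 7.5 + 4 = 15.5
L_max = max([4.0, 7.5, 4.0]) = 7.5
S (sum of others) = 15.5 - 7.5 = 8
min_reach = max(0, 7.5 - 8) = max(0, -0.5) = 0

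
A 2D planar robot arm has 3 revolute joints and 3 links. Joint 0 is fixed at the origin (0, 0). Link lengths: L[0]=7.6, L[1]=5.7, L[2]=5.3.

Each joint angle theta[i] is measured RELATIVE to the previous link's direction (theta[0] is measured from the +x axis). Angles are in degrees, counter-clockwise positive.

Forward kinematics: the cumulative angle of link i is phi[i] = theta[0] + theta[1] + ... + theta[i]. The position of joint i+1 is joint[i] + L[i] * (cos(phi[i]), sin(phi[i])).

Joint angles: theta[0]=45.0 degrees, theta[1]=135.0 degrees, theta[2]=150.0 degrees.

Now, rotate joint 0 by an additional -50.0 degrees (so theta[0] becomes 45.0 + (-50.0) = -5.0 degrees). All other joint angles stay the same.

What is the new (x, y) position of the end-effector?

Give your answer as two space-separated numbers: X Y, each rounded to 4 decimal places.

Answer: 4.8275 -1.5154

Derivation:
joint[0] = (0.0000, 0.0000)  (base)
link 0: phi[0] = -5 = -5 deg
  cos(-5 deg) = 0.9962, sin(-5 deg) = -0.0872
  joint[1] = (0.0000, 0.0000) + 7.6 * (0.9962, -0.0872) = (0.0000 + 7.5711, 0.0000 + -0.6624) = (7.5711, -0.6624)
link 1: phi[1] = -5 + 135 = 130 deg
  cos(130 deg) = -0.6428, sin(130 deg) = 0.7660
  joint[2] = (7.5711, -0.6624) + 5.7 * (-0.6428, 0.7660) = (7.5711 + -3.6639, -0.6624 + 4.3665) = (3.9072, 3.7041)
link 2: phi[2] = -5 + 135 + 150 = 280 deg
  cos(280 deg) = 0.1736, sin(280 deg) = -0.9848
  joint[3] = (3.9072, 3.7041) + 5.3 * (0.1736, -0.9848) = (3.9072 + 0.9203, 3.7041 + -5.2195) = (4.8275, -1.5154)
End effector: (4.8275, -1.5154)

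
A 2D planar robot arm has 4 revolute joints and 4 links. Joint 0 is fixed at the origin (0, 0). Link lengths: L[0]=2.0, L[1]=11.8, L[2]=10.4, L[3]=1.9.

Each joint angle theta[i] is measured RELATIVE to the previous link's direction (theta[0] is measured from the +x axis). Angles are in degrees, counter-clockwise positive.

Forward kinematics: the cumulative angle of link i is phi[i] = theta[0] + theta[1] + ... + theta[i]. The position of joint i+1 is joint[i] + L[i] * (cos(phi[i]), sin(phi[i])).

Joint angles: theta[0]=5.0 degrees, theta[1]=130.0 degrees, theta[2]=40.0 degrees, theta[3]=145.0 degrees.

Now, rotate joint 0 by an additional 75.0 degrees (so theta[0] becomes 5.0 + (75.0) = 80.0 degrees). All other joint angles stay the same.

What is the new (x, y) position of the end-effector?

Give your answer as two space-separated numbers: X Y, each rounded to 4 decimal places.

joint[0] = (0.0000, 0.0000)  (base)
link 0: phi[0] = 80 = 80 deg
  cos(80 deg) = 0.1736, sin(80 deg) = 0.9848
  joint[1] = (0.0000, 0.0000) + 2 * (0.1736, 0.9848) = (0.0000 + 0.3473, 0.0000 + 1.9696) = (0.3473, 1.9696)
link 1: phi[1] = 80 + 130 = 210 deg
  cos(210 deg) = -0.8660, sin(210 deg) = -0.5000
  joint[2] = (0.3473, 1.9696) + 11.8 * (-0.8660, -0.5000) = (0.3473 + -10.2191, 1.9696 + -5.9000) = (-9.8718, -3.9304)
link 2: phi[2] = 80 + 130 + 40 = 250 deg
  cos(250 deg) = -0.3420, sin(250 deg) = -0.9397
  joint[3] = (-9.8718, -3.9304) + 10.4 * (-0.3420, -0.9397) = (-9.8718 + -3.5570, -3.9304 + -9.7728) = (-13.4288, -13.7032)
link 3: phi[3] = 80 + 130 + 40 + 145 = 395 deg
  cos(395 deg) = 0.8192, sin(395 deg) = 0.5736
  joint[4] = (-13.4288, -13.7032) + 1.9 * (0.8192, 0.5736) = (-13.4288 + 1.5564, -13.7032 + 1.0898) = (-11.8724, -12.6134)
End effector: (-11.8724, -12.6134)

Answer: -11.8724 -12.6134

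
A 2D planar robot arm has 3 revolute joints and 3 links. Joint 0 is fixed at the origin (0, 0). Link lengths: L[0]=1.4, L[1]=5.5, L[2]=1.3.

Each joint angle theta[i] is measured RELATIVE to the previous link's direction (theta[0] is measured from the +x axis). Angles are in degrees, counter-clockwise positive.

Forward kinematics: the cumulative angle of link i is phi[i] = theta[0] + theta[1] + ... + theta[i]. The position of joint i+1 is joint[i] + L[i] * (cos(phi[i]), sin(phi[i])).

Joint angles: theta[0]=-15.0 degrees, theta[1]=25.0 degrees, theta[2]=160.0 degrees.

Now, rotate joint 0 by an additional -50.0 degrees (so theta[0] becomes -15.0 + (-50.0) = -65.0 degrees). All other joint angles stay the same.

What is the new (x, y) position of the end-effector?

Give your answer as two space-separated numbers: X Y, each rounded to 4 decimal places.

Answer: 4.1549 -3.6783

Derivation:
joint[0] = (0.0000, 0.0000)  (base)
link 0: phi[0] = -65 = -65 deg
  cos(-65 deg) = 0.4226, sin(-65 deg) = -0.9063
  joint[1] = (0.0000, 0.0000) + 1.4 * (0.4226, -0.9063) = (0.0000 + 0.5917, 0.0000 + -1.2688) = (0.5917, -1.2688)
link 1: phi[1] = -65 + 25 = -40 deg
  cos(-40 deg) = 0.7660, sin(-40 deg) = -0.6428
  joint[2] = (0.5917, -1.2688) + 5.5 * (0.7660, -0.6428) = (0.5917 + 4.2132, -1.2688 + -3.5353) = (4.8049, -4.8042)
link 2: phi[2] = -65 + 25 + 160 = 120 deg
  cos(120 deg) = -0.5000, sin(120 deg) = 0.8660
  joint[3] = (4.8049, -4.8042) + 1.3 * (-0.5000, 0.8660) = (4.8049 + -0.6500, -4.8042 + 1.1258) = (4.1549, -3.6783)
End effector: (4.1549, -3.6783)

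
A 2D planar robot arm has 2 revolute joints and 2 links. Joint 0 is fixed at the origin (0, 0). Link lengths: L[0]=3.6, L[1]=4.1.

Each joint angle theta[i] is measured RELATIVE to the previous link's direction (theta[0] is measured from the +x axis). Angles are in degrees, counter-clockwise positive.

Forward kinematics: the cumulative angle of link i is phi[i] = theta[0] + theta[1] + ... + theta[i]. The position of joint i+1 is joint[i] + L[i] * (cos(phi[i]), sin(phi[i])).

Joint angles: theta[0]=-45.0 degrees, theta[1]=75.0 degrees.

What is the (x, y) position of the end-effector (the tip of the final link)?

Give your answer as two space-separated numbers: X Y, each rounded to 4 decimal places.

Answer: 6.0963 -0.4956

Derivation:
joint[0] = (0.0000, 0.0000)  (base)
link 0: phi[0] = -45 = -45 deg
  cos(-45 deg) = 0.7071, sin(-45 deg) = -0.7071
  joint[1] = (0.0000, 0.0000) + 3.6 * (0.7071, -0.7071) = (0.0000 + 2.5456, 0.0000 + -2.5456) = (2.5456, -2.5456)
link 1: phi[1] = -45 + 75 = 30 deg
  cos(30 deg) = 0.8660, sin(30 deg) = 0.5000
  joint[2] = (2.5456, -2.5456) + 4.1 * (0.8660, 0.5000) = (2.5456 + 3.5507, -2.5456 + 2.0500) = (6.0963, -0.4956)
End effector: (6.0963, -0.4956)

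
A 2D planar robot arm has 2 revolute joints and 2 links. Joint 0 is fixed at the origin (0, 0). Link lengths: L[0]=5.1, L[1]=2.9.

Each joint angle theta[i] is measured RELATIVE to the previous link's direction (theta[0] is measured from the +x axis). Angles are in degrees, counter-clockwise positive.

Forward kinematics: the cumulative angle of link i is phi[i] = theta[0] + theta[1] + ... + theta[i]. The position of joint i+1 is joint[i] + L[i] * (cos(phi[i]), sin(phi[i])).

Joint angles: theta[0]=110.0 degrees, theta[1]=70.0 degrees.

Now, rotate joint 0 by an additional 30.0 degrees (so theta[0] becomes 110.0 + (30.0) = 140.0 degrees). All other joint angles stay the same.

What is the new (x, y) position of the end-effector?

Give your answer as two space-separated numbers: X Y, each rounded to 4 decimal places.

Answer: -6.4183 1.8282

Derivation:
joint[0] = (0.0000, 0.0000)  (base)
link 0: phi[0] = 140 = 140 deg
  cos(140 deg) = -0.7660, sin(140 deg) = 0.6428
  joint[1] = (0.0000, 0.0000) + 5.1 * (-0.7660, 0.6428) = (0.0000 + -3.9068, 0.0000 + 3.2782) = (-3.9068, 3.2782)
link 1: phi[1] = 140 + 70 = 210 deg
  cos(210 deg) = -0.8660, sin(210 deg) = -0.5000
  joint[2] = (-3.9068, 3.2782) + 2.9 * (-0.8660, -0.5000) = (-3.9068 + -2.5115, 3.2782 + -1.4500) = (-6.4183, 1.8282)
End effector: (-6.4183, 1.8282)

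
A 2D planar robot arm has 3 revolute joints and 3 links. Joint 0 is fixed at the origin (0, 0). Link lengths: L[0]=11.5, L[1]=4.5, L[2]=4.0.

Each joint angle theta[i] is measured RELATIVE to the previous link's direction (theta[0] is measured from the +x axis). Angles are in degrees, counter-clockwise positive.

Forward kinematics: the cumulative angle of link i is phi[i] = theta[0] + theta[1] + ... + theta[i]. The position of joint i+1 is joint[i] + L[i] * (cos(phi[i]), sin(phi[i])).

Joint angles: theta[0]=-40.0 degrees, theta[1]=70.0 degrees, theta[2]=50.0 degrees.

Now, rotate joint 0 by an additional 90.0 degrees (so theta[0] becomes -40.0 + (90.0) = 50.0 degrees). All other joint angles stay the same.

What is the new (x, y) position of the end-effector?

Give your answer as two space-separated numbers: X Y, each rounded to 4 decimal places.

joint[0] = (0.0000, 0.0000)  (base)
link 0: phi[0] = 50 = 50 deg
  cos(50 deg) = 0.6428, sin(50 deg) = 0.7660
  joint[1] = (0.0000, 0.0000) + 11.5 * (0.6428, 0.7660) = (0.0000 + 7.3921, 0.0000 + 8.8095) = (7.3921, 8.8095)
link 1: phi[1] = 50 + 70 = 120 deg
  cos(120 deg) = -0.5000, sin(120 deg) = 0.8660
  joint[2] = (7.3921, 8.8095) + 4.5 * (-0.5000, 0.8660) = (7.3921 + -2.2500, 8.8095 + 3.8971) = (5.1421, 12.7066)
link 2: phi[2] = 50 + 70 + 50 = 170 deg
  cos(170 deg) = -0.9848, sin(170 deg) = 0.1736
  joint[3] = (5.1421, 12.7066) + 4 * (-0.9848, 0.1736) = (5.1421 + -3.9392, 12.7066 + 0.6946) = (1.2028, 13.4012)
End effector: (1.2028, 13.4012)

Answer: 1.2028 13.4012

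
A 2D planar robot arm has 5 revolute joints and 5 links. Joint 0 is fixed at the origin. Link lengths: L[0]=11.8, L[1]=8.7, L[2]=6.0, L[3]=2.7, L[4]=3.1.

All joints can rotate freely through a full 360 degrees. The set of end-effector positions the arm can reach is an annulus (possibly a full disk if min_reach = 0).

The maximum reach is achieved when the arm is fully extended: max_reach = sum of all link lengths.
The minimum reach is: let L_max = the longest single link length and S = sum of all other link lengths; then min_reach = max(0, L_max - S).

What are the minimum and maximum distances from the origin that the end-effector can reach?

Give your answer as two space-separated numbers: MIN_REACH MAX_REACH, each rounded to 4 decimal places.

Answer: 0.0000 32.3000

Derivation:
Link lengths: [11.8, 8.7, 6.0, 2.7, 3.1]
max_reach = 11.8 + 8.7 + 6 + 2.7 + 3.1 = 32.3
L_max = max([11.8, 8.7, 6.0, 2.7, 3.1]) = 11.8
S (sum of others) = 32.3 - 11.8 = 20.5
min_reach = max(0, 11.8 - 20.5) = max(0, -8.7) = 0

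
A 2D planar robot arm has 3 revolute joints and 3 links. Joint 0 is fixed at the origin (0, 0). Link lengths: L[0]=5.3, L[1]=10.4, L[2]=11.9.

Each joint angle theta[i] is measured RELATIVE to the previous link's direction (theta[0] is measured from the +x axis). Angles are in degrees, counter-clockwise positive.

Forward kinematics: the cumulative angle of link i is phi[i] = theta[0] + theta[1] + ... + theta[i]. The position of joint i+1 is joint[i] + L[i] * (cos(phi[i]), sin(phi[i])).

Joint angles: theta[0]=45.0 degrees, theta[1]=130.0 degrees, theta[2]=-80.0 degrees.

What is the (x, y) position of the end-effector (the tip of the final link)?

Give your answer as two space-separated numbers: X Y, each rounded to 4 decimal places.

Answer: -7.6499 16.5088

Derivation:
joint[0] = (0.0000, 0.0000)  (base)
link 0: phi[0] = 45 = 45 deg
  cos(45 deg) = 0.7071, sin(45 deg) = 0.7071
  joint[1] = (0.0000, 0.0000) + 5.3 * (0.7071, 0.7071) = (0.0000 + 3.7477, 0.0000 + 3.7477) = (3.7477, 3.7477)
link 1: phi[1] = 45 + 130 = 175 deg
  cos(175 deg) = -0.9962, sin(175 deg) = 0.0872
  joint[2] = (3.7477, 3.7477) + 10.4 * (-0.9962, 0.0872) = (3.7477 + -10.3604, 3.7477 + 0.9064) = (-6.6128, 4.6541)
link 2: phi[2] = 45 + 130 + -80 = 95 deg
  cos(95 deg) = -0.0872, sin(95 deg) = 0.9962
  joint[3] = (-6.6128, 4.6541) + 11.9 * (-0.0872, 0.9962) = (-6.6128 + -1.0372, 4.6541 + 11.8547) = (-7.6499, 16.5088)
End effector: (-7.6499, 16.5088)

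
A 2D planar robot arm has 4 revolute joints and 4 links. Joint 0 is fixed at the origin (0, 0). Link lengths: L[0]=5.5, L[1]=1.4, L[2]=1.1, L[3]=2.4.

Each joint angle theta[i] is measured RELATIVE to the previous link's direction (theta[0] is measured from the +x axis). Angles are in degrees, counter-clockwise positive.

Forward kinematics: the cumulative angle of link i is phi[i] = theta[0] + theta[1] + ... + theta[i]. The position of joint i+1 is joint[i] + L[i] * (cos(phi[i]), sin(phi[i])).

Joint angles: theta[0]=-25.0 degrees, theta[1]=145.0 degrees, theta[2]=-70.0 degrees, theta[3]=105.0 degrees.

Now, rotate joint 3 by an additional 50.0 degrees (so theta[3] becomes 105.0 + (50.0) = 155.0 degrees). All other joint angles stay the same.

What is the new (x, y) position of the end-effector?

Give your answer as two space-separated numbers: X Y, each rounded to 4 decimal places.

joint[0] = (0.0000, 0.0000)  (base)
link 0: phi[0] = -25 = -25 deg
  cos(-25 deg) = 0.9063, sin(-25 deg) = -0.4226
  joint[1] = (0.0000, 0.0000) + 5.5 * (0.9063, -0.4226) = (0.0000 + 4.9847, 0.0000 + -2.3244) = (4.9847, -2.3244)
link 1: phi[1] = -25 + 145 = 120 deg
  cos(120 deg) = -0.5000, sin(120 deg) = 0.8660
  joint[2] = (4.9847, -2.3244) + 1.4 * (-0.5000, 0.8660) = (4.9847 + -0.7000, -2.3244 + 1.2124) = (4.2847, -1.1120)
link 2: phi[2] = -25 + 145 + -70 = 50 deg
  cos(50 deg) = 0.6428, sin(50 deg) = 0.7660
  joint[3] = (4.2847, -1.1120) + 1.1 * (0.6428, 0.7660) = (4.2847 + 0.7071, -1.1120 + 0.8426) = (4.9918, -0.2693)
link 3: phi[3] = -25 + 145 + -70 + 155 = 205 deg
  cos(205 deg) = -0.9063, sin(205 deg) = -0.4226
  joint[4] = (4.9918, -0.2693) + 2.4 * (-0.9063, -0.4226) = (4.9918 + -2.1751, -0.2693 + -1.0143) = (2.8166, -1.2836)
End effector: (2.8166, -1.2836)

Answer: 2.8166 -1.2836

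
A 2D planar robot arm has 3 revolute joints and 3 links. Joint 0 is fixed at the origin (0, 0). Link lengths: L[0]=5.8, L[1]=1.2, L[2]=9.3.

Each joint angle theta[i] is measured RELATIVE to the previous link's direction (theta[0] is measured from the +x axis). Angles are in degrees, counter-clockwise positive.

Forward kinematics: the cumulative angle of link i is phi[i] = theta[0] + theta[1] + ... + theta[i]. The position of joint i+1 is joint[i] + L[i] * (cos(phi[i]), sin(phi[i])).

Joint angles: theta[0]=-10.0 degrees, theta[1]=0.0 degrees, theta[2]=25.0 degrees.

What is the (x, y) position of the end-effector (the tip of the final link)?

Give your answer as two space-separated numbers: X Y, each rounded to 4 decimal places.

joint[0] = (0.0000, 0.0000)  (base)
link 0: phi[0] = -10 = -10 deg
  cos(-10 deg) = 0.9848, sin(-10 deg) = -0.1736
  joint[1] = (0.0000, 0.0000) + 5.8 * (0.9848, -0.1736) = (0.0000 + 5.7119, 0.0000 + -1.0072) = (5.7119, -1.0072)
link 1: phi[1] = -10 + 0 = -10 deg
  cos(-10 deg) = 0.9848, sin(-10 deg) = -0.1736
  joint[2] = (5.7119, -1.0072) + 1.2 * (0.9848, -0.1736) = (5.7119 + 1.1818, -1.0072 + -0.2084) = (6.8937, -1.2155)
link 2: phi[2] = -10 + 0 + 25 = 15 deg
  cos(15 deg) = 0.9659, sin(15 deg) = 0.2588
  joint[3] = (6.8937, -1.2155) + 9.3 * (0.9659, 0.2588) = (6.8937 + 8.9831, -1.2155 + 2.4070) = (15.8768, 1.1915)
End effector: (15.8768, 1.1915)

Answer: 15.8768 1.1915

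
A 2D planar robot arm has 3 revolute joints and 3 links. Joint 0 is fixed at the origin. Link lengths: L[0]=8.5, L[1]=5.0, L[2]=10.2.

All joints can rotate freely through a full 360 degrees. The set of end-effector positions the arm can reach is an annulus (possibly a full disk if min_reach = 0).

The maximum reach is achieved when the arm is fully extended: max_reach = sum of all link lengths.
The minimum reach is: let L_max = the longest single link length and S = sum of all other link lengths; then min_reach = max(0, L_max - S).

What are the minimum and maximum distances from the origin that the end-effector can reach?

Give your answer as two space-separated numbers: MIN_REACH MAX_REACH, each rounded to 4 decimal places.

Answer: 0.0000 23.7000

Derivation:
Link lengths: [8.5, 5.0, 10.2]
max_reach = 8.5 + 5 + 10.2 = 23.7
L_max = max([8.5, 5.0, 10.2]) = 10.2
S (sum of others) = 23.7 - 10.2 = 13.5
min_reach = max(0, 10.2 - 13.5) = max(0, -3.3) = 0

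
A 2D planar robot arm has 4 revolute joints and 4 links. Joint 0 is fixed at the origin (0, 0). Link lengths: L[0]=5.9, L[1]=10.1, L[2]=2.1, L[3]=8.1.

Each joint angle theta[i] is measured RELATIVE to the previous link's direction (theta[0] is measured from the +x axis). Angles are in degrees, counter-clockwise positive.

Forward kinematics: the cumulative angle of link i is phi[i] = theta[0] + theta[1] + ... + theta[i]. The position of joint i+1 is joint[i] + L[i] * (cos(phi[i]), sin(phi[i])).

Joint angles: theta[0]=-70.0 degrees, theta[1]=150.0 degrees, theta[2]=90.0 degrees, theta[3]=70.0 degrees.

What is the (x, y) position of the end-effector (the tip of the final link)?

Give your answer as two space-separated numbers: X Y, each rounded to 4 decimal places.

Answer: -2.3463 -2.2478

Derivation:
joint[0] = (0.0000, 0.0000)  (base)
link 0: phi[0] = -70 = -70 deg
  cos(-70 deg) = 0.3420, sin(-70 deg) = -0.9397
  joint[1] = (0.0000, 0.0000) + 5.9 * (0.3420, -0.9397) = (0.0000 + 2.0179, 0.0000 + -5.5442) = (2.0179, -5.5442)
link 1: phi[1] = -70 + 150 = 80 deg
  cos(80 deg) = 0.1736, sin(80 deg) = 0.9848
  joint[2] = (2.0179, -5.5442) + 10.1 * (0.1736, 0.9848) = (2.0179 + 1.7538, -5.5442 + 9.9466) = (3.7718, 4.4024)
link 2: phi[2] = -70 + 150 + 90 = 170 deg
  cos(170 deg) = -0.9848, sin(170 deg) = 0.1736
  joint[3] = (3.7718, 4.4024) + 2.1 * (-0.9848, 0.1736) = (3.7718 + -2.0681, 4.4024 + 0.3647) = (1.7037, 4.7670)
link 3: phi[3] = -70 + 150 + 90 + 70 = 240 deg
  cos(240 deg) = -0.5000, sin(240 deg) = -0.8660
  joint[4] = (1.7037, 4.7670) + 8.1 * (-0.5000, -0.8660) = (1.7037 + -4.0500, 4.7670 + -7.0148) = (-2.3463, -2.2478)
End effector: (-2.3463, -2.2478)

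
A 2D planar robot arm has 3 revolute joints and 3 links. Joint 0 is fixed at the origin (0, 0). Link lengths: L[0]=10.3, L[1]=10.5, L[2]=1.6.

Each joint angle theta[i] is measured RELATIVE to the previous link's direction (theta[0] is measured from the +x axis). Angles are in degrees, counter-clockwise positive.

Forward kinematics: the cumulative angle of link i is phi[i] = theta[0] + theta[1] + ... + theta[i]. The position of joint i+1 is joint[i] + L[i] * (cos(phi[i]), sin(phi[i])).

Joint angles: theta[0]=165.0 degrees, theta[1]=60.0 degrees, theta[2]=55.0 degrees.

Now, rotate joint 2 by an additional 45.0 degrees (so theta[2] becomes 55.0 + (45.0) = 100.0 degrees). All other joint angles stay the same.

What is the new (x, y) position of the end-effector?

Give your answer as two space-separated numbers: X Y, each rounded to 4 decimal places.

joint[0] = (0.0000, 0.0000)  (base)
link 0: phi[0] = 165 = 165 deg
  cos(165 deg) = -0.9659, sin(165 deg) = 0.2588
  joint[1] = (0.0000, 0.0000) + 10.3 * (-0.9659, 0.2588) = (0.0000 + -9.9490, 0.0000 + 2.6658) = (-9.9490, 2.6658)
link 1: phi[1] = 165 + 60 = 225 deg
  cos(225 deg) = -0.7071, sin(225 deg) = -0.7071
  joint[2] = (-9.9490, 2.6658) + 10.5 * (-0.7071, -0.7071) = (-9.9490 + -7.4246, 2.6658 + -7.4246) = (-17.3737, -4.7588)
link 2: phi[2] = 165 + 60 + 100 = 325 deg
  cos(325 deg) = 0.8192, sin(325 deg) = -0.5736
  joint[3] = (-17.3737, -4.7588) + 1.6 * (0.8192, -0.5736) = (-17.3737 + 1.3106, -4.7588 + -0.9177) = (-16.0630, -5.6765)
End effector: (-16.0630, -5.6765)

Answer: -16.0630 -5.6765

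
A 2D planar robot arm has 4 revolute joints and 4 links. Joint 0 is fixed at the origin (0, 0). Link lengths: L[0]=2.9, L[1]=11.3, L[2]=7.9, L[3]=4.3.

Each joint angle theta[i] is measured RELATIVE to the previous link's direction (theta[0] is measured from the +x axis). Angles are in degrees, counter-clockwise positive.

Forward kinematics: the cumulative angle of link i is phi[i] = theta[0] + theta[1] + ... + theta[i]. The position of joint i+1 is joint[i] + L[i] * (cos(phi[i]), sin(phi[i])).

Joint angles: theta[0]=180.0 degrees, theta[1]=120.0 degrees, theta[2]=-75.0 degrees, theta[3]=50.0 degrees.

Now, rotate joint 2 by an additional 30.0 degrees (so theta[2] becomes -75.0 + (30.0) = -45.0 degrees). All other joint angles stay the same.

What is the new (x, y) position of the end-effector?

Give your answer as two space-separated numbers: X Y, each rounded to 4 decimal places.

Answer: 3.1717 -20.9393

Derivation:
joint[0] = (0.0000, 0.0000)  (base)
link 0: phi[0] = 180 = 180 deg
  cos(180 deg) = -1.0000, sin(180 deg) = 0.0000
  joint[1] = (0.0000, 0.0000) + 2.9 * (-1.0000, 0.0000) = (0.0000 + -2.9000, 0.0000 + 0.0000) = (-2.9000, 0.0000)
link 1: phi[1] = 180 + 120 = 300 deg
  cos(300 deg) = 0.5000, sin(300 deg) = -0.8660
  joint[2] = (-2.9000, 0.0000) + 11.3 * (0.5000, -0.8660) = (-2.9000 + 5.6500, 0.0000 + -9.7861) = (2.7500, -9.7861)
link 2: phi[2] = 180 + 120 + -45 = 255 deg
  cos(255 deg) = -0.2588, sin(255 deg) = -0.9659
  joint[3] = (2.7500, -9.7861) + 7.9 * (-0.2588, -0.9659) = (2.7500 + -2.0447, -9.7861 + -7.6308) = (0.7053, -17.4169)
link 3: phi[3] = 180 + 120 + -45 + 50 = 305 deg
  cos(305 deg) = 0.5736, sin(305 deg) = -0.8192
  joint[4] = (0.7053, -17.4169) + 4.3 * (0.5736, -0.8192) = (0.7053 + 2.4664, -17.4169 + -3.5224) = (3.1717, -20.9393)
End effector: (3.1717, -20.9393)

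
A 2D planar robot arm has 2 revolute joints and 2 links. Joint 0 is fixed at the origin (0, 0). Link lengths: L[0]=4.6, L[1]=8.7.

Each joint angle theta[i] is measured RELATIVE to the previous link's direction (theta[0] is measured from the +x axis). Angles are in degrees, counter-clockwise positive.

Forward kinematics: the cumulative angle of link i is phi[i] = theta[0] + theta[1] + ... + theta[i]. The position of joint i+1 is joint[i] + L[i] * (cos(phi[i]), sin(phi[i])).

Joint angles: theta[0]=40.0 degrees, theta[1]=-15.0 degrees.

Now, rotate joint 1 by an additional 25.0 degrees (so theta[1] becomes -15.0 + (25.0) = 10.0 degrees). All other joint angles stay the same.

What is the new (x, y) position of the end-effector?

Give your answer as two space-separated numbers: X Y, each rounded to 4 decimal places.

Answer: 9.1161 9.6214

Derivation:
joint[0] = (0.0000, 0.0000)  (base)
link 0: phi[0] = 40 = 40 deg
  cos(40 deg) = 0.7660, sin(40 deg) = 0.6428
  joint[1] = (0.0000, 0.0000) + 4.6 * (0.7660, 0.6428) = (0.0000 + 3.5238, 0.0000 + 2.9568) = (3.5238, 2.9568)
link 1: phi[1] = 40 + 10 = 50 deg
  cos(50 deg) = 0.6428, sin(50 deg) = 0.7660
  joint[2] = (3.5238, 2.9568) + 8.7 * (0.6428, 0.7660) = (3.5238 + 5.5923, 2.9568 + 6.6646) = (9.1161, 9.6214)
End effector: (9.1161, 9.6214)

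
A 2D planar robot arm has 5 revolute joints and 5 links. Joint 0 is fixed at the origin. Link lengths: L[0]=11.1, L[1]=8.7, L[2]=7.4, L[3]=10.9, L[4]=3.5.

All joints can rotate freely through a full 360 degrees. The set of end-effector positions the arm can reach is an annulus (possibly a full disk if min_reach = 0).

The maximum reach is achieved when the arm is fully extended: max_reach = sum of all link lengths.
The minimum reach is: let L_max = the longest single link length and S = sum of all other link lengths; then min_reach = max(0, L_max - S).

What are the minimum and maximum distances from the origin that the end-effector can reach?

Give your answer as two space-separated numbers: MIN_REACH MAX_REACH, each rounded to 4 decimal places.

Answer: 0.0000 41.6000

Derivation:
Link lengths: [11.1, 8.7, 7.4, 10.9, 3.5]
max_reach = 11.1 + 8.7 + 7.4 + 10.9 + 3.5 = 41.6
L_max = max([11.1, 8.7, 7.4, 10.9, 3.5]) = 11.1
S (sum of others) = 41.6 - 11.1 = 30.5
min_reach = max(0, 11.1 - 30.5) = max(0, -19.4) = 0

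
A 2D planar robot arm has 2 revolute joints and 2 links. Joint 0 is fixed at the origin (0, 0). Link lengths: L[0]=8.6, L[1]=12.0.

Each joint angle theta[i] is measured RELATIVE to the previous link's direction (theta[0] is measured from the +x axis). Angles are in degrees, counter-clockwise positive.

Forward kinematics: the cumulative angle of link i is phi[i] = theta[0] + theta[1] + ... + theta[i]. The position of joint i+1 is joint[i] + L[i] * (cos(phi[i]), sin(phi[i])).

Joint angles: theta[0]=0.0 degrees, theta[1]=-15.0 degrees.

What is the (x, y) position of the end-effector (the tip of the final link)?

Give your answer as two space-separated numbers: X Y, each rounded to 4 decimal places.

Answer: 20.1911 -3.1058

Derivation:
joint[0] = (0.0000, 0.0000)  (base)
link 0: phi[0] = 0 = 0 deg
  cos(0 deg) = 1.0000, sin(0 deg) = 0.0000
  joint[1] = (0.0000, 0.0000) + 8.6 * (1.0000, 0.0000) = (0.0000 + 8.6000, 0.0000 + 0.0000) = (8.6000, 0.0000)
link 1: phi[1] = 0 + -15 = -15 deg
  cos(-15 deg) = 0.9659, sin(-15 deg) = -0.2588
  joint[2] = (8.6000, 0.0000) + 12 * (0.9659, -0.2588) = (8.6000 + 11.5911, 0.0000 + -3.1058) = (20.1911, -3.1058)
End effector: (20.1911, -3.1058)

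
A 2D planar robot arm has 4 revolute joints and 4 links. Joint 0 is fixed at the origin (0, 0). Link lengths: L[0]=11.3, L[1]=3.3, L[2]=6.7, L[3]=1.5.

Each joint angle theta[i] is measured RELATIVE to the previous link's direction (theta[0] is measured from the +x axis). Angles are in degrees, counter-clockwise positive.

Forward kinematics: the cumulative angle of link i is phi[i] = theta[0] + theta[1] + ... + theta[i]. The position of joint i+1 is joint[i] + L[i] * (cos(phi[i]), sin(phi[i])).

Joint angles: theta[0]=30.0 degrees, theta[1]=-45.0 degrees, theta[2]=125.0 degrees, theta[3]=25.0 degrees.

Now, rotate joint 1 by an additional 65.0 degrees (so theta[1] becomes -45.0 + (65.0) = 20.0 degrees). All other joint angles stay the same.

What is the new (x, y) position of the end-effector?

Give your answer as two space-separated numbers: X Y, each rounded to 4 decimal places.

joint[0] = (0.0000, 0.0000)  (base)
link 0: phi[0] = 30 = 30 deg
  cos(30 deg) = 0.8660, sin(30 deg) = 0.5000
  joint[1] = (0.0000, 0.0000) + 11.3 * (0.8660, 0.5000) = (0.0000 + 9.7861, 0.0000 + 5.6500) = (9.7861, 5.6500)
link 1: phi[1] = 30 + 20 = 50 deg
  cos(50 deg) = 0.6428, sin(50 deg) = 0.7660
  joint[2] = (9.7861, 5.6500) + 3.3 * (0.6428, 0.7660) = (9.7861 + 2.1212, 5.6500 + 2.5279) = (11.9073, 8.1779)
link 2: phi[2] = 30 + 20 + 125 = 175 deg
  cos(175 deg) = -0.9962, sin(175 deg) = 0.0872
  joint[3] = (11.9073, 8.1779) + 6.7 * (-0.9962, 0.0872) = (11.9073 + -6.6745, 8.1779 + 0.5839) = (5.2328, 8.7619)
link 3: phi[3] = 30 + 20 + 125 + 25 = 200 deg
  cos(200 deg) = -0.9397, sin(200 deg) = -0.3420
  joint[4] = (5.2328, 8.7619) + 1.5 * (-0.9397, -0.3420) = (5.2328 + -1.4095, 8.7619 + -0.5130) = (3.8232, 8.2489)
End effector: (3.8232, 8.2489)

Answer: 3.8232 8.2489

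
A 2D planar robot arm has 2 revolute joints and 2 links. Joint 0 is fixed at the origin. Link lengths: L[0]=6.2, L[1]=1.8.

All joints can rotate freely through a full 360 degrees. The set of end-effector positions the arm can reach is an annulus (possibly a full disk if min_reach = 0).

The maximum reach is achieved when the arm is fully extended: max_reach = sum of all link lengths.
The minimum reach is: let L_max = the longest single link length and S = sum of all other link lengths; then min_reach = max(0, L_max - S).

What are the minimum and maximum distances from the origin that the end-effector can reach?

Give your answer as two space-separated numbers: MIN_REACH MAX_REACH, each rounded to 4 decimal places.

Answer: 4.4000 8.0000

Derivation:
Link lengths: [6.2, 1.8]
max_reach = 6.2 + 1.8 = 8
L_max = max([6.2, 1.8]) = 6.2
S (sum of others) = 8 - 6.2 = 1.8
min_reach = max(0, 6.2 - 1.8) = max(0, 4.4) = 4.4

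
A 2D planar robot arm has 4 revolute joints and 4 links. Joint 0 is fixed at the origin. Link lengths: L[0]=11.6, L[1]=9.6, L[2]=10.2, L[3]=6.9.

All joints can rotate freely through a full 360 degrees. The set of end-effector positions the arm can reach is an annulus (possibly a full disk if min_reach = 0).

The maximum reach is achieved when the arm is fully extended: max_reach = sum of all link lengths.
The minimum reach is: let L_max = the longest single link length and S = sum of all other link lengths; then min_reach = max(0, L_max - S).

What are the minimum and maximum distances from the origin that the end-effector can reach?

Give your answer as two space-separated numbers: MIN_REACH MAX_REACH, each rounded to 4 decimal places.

Link lengths: [11.6, 9.6, 10.2, 6.9]
max_reach = 11.6 + 9.6 + 10.2 + 6.9 = 38.3
L_max = max([11.6, 9.6, 10.2, 6.9]) = 11.6
S (sum of others) = 38.3 - 11.6 = 26.7
min_reach = max(0, 11.6 - 26.7) = max(0, -15.1) = 0

Answer: 0.0000 38.3000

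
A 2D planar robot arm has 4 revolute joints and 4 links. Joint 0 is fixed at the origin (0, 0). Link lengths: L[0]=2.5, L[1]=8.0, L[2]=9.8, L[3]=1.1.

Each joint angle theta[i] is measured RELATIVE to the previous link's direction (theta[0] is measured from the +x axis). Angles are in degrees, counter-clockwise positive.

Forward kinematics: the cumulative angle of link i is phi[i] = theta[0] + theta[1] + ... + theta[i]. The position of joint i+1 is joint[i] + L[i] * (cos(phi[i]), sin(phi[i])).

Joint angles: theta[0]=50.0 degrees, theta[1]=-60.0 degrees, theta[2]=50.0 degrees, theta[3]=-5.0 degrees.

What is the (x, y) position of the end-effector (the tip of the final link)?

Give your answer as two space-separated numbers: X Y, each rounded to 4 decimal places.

joint[0] = (0.0000, 0.0000)  (base)
link 0: phi[0] = 50 = 50 deg
  cos(50 deg) = 0.6428, sin(50 deg) = 0.7660
  joint[1] = (0.0000, 0.0000) + 2.5 * (0.6428, 0.7660) = (0.0000 + 1.6070, 0.0000 + 1.9151) = (1.6070, 1.9151)
link 1: phi[1] = 50 + -60 = -10 deg
  cos(-10 deg) = 0.9848, sin(-10 deg) = -0.1736
  joint[2] = (1.6070, 1.9151) + 8 * (0.9848, -0.1736) = (1.6070 + 7.8785, 1.9151 + -1.3892) = (9.4854, 0.5259)
link 2: phi[2] = 50 + -60 + 50 = 40 deg
  cos(40 deg) = 0.7660, sin(40 deg) = 0.6428
  joint[3] = (9.4854, 0.5259) + 9.8 * (0.7660, 0.6428) = (9.4854 + 7.5072, 0.5259 + 6.2993) = (16.9927, 6.8252)
link 3: phi[3] = 50 + -60 + 50 + -5 = 35 deg
  cos(35 deg) = 0.8192, sin(35 deg) = 0.5736
  joint[4] = (16.9927, 6.8252) + 1.1 * (0.8192, 0.5736) = (16.9927 + 0.9011, 6.8252 + 0.6309) = (17.8937, 7.4562)
End effector: (17.8937, 7.4562)

Answer: 17.8937 7.4562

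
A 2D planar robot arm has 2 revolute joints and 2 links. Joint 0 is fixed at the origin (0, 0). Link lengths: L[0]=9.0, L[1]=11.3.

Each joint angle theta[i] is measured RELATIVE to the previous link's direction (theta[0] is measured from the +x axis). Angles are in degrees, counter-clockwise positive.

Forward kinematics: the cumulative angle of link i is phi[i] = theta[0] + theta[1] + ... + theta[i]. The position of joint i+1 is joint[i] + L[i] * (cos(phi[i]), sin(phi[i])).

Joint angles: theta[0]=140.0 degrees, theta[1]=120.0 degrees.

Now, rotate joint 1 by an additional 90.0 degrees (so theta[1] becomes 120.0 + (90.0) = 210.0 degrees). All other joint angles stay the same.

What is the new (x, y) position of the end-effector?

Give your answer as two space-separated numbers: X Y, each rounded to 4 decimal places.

joint[0] = (0.0000, 0.0000)  (base)
link 0: phi[0] = 140 = 140 deg
  cos(140 deg) = -0.7660, sin(140 deg) = 0.6428
  joint[1] = (0.0000, 0.0000) + 9 * (-0.7660, 0.6428) = (0.0000 + -6.8944, 0.0000 + 5.7851) = (-6.8944, 5.7851)
link 1: phi[1] = 140 + 210 = 350 deg
  cos(350 deg) = 0.9848, sin(350 deg) = -0.1736
  joint[2] = (-6.8944, 5.7851) + 11.3 * (0.9848, -0.1736) = (-6.8944 + 11.1283, 5.7851 + -1.9622) = (4.2339, 3.8229)
End effector: (4.2339, 3.8229)

Answer: 4.2339 3.8229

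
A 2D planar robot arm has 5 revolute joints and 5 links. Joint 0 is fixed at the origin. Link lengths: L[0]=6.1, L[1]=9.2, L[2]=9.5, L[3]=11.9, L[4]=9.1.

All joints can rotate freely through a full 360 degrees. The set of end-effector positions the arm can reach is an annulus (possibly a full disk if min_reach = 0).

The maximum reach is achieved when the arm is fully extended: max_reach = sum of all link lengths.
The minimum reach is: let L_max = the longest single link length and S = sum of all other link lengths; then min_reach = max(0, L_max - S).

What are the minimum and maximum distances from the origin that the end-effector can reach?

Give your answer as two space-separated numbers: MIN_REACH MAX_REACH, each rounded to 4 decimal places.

Answer: 0.0000 45.8000

Derivation:
Link lengths: [6.1, 9.2, 9.5, 11.9, 9.1]
max_reach = 6.1 + 9.2 + 9.5 + 11.9 + 9.1 = 45.8
L_max = max([6.1, 9.2, 9.5, 11.9, 9.1]) = 11.9
S (sum of others) = 45.8 - 11.9 = 33.9
min_reach = max(0, 11.9 - 33.9) = max(0, -22) = 0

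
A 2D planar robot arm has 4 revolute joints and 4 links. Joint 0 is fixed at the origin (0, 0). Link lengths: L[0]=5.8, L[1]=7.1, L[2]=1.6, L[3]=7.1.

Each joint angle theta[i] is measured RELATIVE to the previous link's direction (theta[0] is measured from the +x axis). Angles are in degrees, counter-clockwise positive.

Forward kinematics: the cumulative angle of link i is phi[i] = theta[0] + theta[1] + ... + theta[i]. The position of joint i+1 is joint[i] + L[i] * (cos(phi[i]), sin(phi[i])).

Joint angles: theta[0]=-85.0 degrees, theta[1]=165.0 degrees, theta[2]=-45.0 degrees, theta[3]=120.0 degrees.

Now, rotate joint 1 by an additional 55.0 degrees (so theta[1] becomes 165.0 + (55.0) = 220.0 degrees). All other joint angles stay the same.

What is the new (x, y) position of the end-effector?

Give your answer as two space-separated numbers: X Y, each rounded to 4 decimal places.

Answer: -10.6637 -2.7075

Derivation:
joint[0] = (0.0000, 0.0000)  (base)
link 0: phi[0] = -85 = -85 deg
  cos(-85 deg) = 0.0872, sin(-85 deg) = -0.9962
  joint[1] = (0.0000, 0.0000) + 5.8 * (0.0872, -0.9962) = (0.0000 + 0.5055, 0.0000 + -5.7779) = (0.5055, -5.7779)
link 1: phi[1] = -85 + 220 = 135 deg
  cos(135 deg) = -0.7071, sin(135 deg) = 0.7071
  joint[2] = (0.5055, -5.7779) + 7.1 * (-0.7071, 0.7071) = (0.5055 + -5.0205, -5.7779 + 5.0205) = (-4.5150, -0.7575)
link 2: phi[2] = -85 + 220 + -45 = 90 deg
  cos(90 deg) = 0.0000, sin(90 deg) = 1.0000
  joint[3] = (-4.5150, -0.7575) + 1.6 * (0.0000, 1.0000) = (-4.5150 + 0.0000, -0.7575 + 1.6000) = (-4.5150, 0.8425)
link 3: phi[3] = -85 + 220 + -45 + 120 = 210 deg
  cos(210 deg) = -0.8660, sin(210 deg) = -0.5000
  joint[4] = (-4.5150, 0.8425) + 7.1 * (-0.8660, -0.5000) = (-4.5150 + -6.1488, 0.8425 + -3.5500) = (-10.6637, -2.7075)
End effector: (-10.6637, -2.7075)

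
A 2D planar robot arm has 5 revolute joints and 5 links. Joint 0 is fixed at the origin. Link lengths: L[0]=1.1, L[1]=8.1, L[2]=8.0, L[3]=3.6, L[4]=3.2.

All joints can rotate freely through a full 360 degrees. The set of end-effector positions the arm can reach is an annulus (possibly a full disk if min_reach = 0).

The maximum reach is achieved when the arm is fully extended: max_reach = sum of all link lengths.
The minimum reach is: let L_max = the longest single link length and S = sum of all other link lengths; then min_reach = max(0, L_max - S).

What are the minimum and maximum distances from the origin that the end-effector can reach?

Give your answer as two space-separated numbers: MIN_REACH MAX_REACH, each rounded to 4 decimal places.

Link lengths: [1.1, 8.1, 8.0, 3.6, 3.2]
max_reach = 1.1 + 8.1 + 8 + 3.6 + 3.2 = 24
L_max = max([1.1, 8.1, 8.0, 3.6, 3.2]) = 8.1
S (sum of others) = 24 - 8.1 = 15.9
min_reach = max(0, 8.1 - 15.9) = max(0, -7.8) = 0

Answer: 0.0000 24.0000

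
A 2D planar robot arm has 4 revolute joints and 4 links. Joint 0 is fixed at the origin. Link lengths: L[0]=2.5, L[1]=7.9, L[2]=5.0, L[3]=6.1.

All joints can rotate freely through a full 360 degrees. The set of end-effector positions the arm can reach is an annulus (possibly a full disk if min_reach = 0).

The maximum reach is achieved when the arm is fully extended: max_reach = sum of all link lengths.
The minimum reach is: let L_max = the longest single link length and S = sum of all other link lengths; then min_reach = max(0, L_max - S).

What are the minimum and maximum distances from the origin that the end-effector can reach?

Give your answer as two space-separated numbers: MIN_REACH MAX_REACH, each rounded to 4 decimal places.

Link lengths: [2.5, 7.9, 5.0, 6.1]
max_reach = 2.5 + 7.9 + 5 + 6.1 = 21.5
L_max = max([2.5, 7.9, 5.0, 6.1]) = 7.9
S (sum of others) = 21.5 - 7.9 = 13.6
min_reach = max(0, 7.9 - 13.6) = max(0, -5.7) = 0

Answer: 0.0000 21.5000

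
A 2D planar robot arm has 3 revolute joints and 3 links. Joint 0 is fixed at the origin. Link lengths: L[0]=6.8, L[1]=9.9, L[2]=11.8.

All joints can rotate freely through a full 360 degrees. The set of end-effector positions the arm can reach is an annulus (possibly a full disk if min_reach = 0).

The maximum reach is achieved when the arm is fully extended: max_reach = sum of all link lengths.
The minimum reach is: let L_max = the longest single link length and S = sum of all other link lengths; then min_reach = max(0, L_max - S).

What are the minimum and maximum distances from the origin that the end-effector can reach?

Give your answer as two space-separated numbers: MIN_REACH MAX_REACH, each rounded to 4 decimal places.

Link lengths: [6.8, 9.9, 11.8]
max_reach = 6.8 + 9.9 + 11.8 = 28.5
L_max = max([6.8, 9.9, 11.8]) = 11.8
S (sum of others) = 28.5 - 11.8 = 16.7
min_reach = max(0, 11.8 - 16.7) = max(0, -4.9) = 0

Answer: 0.0000 28.5000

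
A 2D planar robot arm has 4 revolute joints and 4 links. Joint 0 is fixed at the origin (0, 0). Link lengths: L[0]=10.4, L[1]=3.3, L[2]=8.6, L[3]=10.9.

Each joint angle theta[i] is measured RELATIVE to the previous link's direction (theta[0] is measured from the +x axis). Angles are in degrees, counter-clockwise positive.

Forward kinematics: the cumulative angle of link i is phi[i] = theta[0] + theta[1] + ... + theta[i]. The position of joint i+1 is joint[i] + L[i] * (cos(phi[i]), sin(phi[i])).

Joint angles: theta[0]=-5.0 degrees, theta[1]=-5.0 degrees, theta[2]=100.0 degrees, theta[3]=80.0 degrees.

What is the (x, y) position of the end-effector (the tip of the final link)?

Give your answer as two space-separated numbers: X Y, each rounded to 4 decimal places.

Answer: 2.8759 9.0133

Derivation:
joint[0] = (0.0000, 0.0000)  (base)
link 0: phi[0] = -5 = -5 deg
  cos(-5 deg) = 0.9962, sin(-5 deg) = -0.0872
  joint[1] = (0.0000, 0.0000) + 10.4 * (0.9962, -0.0872) = (0.0000 + 10.3604, 0.0000 + -0.9064) = (10.3604, -0.9064)
link 1: phi[1] = -5 + -5 = -10 deg
  cos(-10 deg) = 0.9848, sin(-10 deg) = -0.1736
  joint[2] = (10.3604, -0.9064) + 3.3 * (0.9848, -0.1736) = (10.3604 + 3.2499, -0.9064 + -0.5730) = (13.6103, -1.4795)
link 2: phi[2] = -5 + -5 + 100 = 90 deg
  cos(90 deg) = 0.0000, sin(90 deg) = 1.0000
  joint[3] = (13.6103, -1.4795) + 8.6 * (0.0000, 1.0000) = (13.6103 + 0.0000, -1.4795 + 8.6000) = (13.6103, 7.1205)
link 3: phi[3] = -5 + -5 + 100 + 80 = 170 deg
  cos(170 deg) = -0.9848, sin(170 deg) = 0.1736
  joint[4] = (13.6103, 7.1205) + 10.9 * (-0.9848, 0.1736) = (13.6103 + -10.7344, 7.1205 + 1.8928) = (2.8759, 9.0133)
End effector: (2.8759, 9.0133)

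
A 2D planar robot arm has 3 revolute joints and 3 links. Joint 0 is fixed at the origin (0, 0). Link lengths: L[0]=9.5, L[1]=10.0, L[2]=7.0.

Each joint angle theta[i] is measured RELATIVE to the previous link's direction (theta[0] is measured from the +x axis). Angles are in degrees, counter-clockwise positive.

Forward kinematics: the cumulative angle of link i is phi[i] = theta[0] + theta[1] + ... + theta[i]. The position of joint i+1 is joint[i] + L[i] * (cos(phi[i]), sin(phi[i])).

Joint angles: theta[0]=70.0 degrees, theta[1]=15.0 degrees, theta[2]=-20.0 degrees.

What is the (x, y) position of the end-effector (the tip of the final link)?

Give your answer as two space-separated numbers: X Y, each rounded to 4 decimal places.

Answer: 7.0791 25.2332

Derivation:
joint[0] = (0.0000, 0.0000)  (base)
link 0: phi[0] = 70 = 70 deg
  cos(70 deg) = 0.3420, sin(70 deg) = 0.9397
  joint[1] = (0.0000, 0.0000) + 9.5 * (0.3420, 0.9397) = (0.0000 + 3.2492, 0.0000 + 8.9271) = (3.2492, 8.9271)
link 1: phi[1] = 70 + 15 = 85 deg
  cos(85 deg) = 0.0872, sin(85 deg) = 0.9962
  joint[2] = (3.2492, 8.9271) + 10 * (0.0872, 0.9962) = (3.2492 + 0.8716, 8.9271 + 9.9619) = (4.1207, 18.8890)
link 2: phi[2] = 70 + 15 + -20 = 65 deg
  cos(65 deg) = 0.4226, sin(65 deg) = 0.9063
  joint[3] = (4.1207, 18.8890) + 7 * (0.4226, 0.9063) = (4.1207 + 2.9583, 18.8890 + 6.3442) = (7.0791, 25.2332)
End effector: (7.0791, 25.2332)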